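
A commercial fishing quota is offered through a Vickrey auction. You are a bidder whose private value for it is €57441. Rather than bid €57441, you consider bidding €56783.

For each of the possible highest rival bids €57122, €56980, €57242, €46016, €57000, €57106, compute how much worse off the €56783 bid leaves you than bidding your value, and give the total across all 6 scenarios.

€1755

The deviation costs you only when the competing bid falls strictly between €56783 and €57441; elsewhere both bids give the same outcome.
€57122: truthful payoff €319, deviation payoff €0 → loss €319.
€56980: truthful payoff €461, deviation payoff €0 → loss €461.
€57242: truthful payoff €199, deviation payoff €0 → loss €199.
€46016: outcomes coincide → loss €0.
€57000: truthful payoff €441, deviation payoff €0 → loss €441.
€57106: truthful payoff €335, deviation payoff €0 → loss €335.
Total loss = €319 + €461 + €199 + €441 + €335 = €1755.
Truthful bidding weakly dominates here: raising your bid can only win items priced above your value, and lowering it can only forfeit items priced below.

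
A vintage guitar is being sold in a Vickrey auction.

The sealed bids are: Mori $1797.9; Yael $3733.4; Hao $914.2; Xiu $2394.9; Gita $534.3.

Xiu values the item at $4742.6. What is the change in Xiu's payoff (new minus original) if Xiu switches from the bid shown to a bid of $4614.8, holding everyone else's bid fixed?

$1009.2

The highest bid among the other bidders is $3733.4; Xiu's bid doesn't change that.
Original bid $2394.9: Xiu is not highest (top rival bid is $3733.4); payoff $0.
Alternative bid $4614.8: Xiu is highest, pays the top rival bid $3733.4; payoff $4742.6 − $3733.4 = $1009.2.
Change in payoff = $1009.2 − ($0) = $1009.2.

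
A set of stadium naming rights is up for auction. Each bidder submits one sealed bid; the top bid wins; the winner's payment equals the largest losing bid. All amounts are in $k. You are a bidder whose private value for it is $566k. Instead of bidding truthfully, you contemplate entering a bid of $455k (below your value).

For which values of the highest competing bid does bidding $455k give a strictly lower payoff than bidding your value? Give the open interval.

($455k, $566k)

If the competing bid is below $455k, both bids win at the same price — no difference.
If it is above $566k, both bids lose — no difference.
If it lies strictly between $455k and $566k, bidding your value wins at a price below your value (positive payoff) while bidding $455k loses (payoff 0).
So the deviation strictly hurts on the open interval ($455k, $566k).
In a second-price auction your bid sets only whether you win, not what you pay, so bidding your true value is weakly dominant.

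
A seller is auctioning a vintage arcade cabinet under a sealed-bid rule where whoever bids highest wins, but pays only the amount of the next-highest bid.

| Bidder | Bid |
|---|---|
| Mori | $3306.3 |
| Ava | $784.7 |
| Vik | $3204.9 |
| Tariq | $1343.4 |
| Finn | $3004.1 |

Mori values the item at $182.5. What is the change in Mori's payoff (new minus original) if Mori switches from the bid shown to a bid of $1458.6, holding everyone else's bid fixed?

$3022.4

The highest bid among the other bidders is $3204.9; Mori's bid doesn't change that.
Original bid $3306.3: Mori is highest, pays the top rival bid $3204.9; payoff $182.5 − $3204.9 = −$3022.4.
Alternative bid $1458.6: Mori is not highest (top rival bid is $3204.9); payoff $0.
Change in payoff = $0 − (−$3022.4) = $3022.4.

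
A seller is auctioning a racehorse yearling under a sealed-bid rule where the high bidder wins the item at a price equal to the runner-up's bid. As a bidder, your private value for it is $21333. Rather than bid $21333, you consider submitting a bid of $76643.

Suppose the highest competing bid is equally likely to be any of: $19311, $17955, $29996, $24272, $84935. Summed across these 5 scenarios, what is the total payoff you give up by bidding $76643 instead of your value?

$11602

The deviation costs you only when the competing bid falls strictly between $21333 and $76643; elsewhere both bids give the same outcome.
$19311: outcomes coincide → loss $0.
$17955: outcomes coincide → loss $0.
$29996: truthful payoff $0, deviation payoff −$8663 → loss $8663.
$24272: truthful payoff $0, deviation payoff −$2939 → loss $2939.
$84935: outcomes coincide → loss $0.
Total loss = $8663 + $2939 = $11602.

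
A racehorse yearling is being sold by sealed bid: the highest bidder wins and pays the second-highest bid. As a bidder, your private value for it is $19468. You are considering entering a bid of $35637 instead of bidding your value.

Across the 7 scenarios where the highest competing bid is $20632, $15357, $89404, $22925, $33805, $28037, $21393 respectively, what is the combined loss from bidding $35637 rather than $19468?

$29452

The deviation costs you only when the competing bid falls strictly between $19468 and $35637; elsewhere both bids give the same outcome.
$20632: truthful payoff $0, deviation payoff −$1164 → loss $1164.
$15357: outcomes coincide → loss $0.
$89404: outcomes coincide → loss $0.
$22925: truthful payoff $0, deviation payoff −$3457 → loss $3457.
$33805: truthful payoff $0, deviation payoff −$14337 → loss $14337.
$28037: truthful payoff $0, deviation payoff −$8569 → loss $8569.
$21393: truthful payoff $0, deviation payoff −$1925 → loss $1925.
Total loss = $1164 + $3457 + $14337 + $8569 + $1925 = $29452.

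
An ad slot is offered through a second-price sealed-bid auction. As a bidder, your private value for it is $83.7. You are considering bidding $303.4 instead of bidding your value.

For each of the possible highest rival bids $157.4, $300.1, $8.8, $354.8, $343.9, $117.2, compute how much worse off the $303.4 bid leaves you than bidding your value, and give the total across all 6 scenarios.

The deviation costs you only when the competing bid falls strictly between $83.7 and $303.4; elsewhere both bids give the same outcome.
$157.4: truthful payoff $0, deviation payoff −$73.7 → loss $73.7.
$300.1: truthful payoff $0, deviation payoff −$216.4 → loss $216.4.
$8.8: outcomes coincide → loss $0.
$354.8: outcomes coincide → loss $0.
$343.9: outcomes coincide → loss $0.
$117.2: truthful payoff $0, deviation payoff −$33.5 → loss $33.5.
Total loss = $73.7 + $216.4 + $33.5 = $323.6.

$323.6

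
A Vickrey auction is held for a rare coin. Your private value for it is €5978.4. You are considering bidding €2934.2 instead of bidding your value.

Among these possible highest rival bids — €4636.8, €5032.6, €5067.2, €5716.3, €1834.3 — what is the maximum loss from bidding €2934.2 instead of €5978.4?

€1341.6

€4636.8: truthful gives €1341.6, deviation gives €0 → loss €1341.6.
€5032.6: truthful gives €945.8, deviation gives €0 → loss €945.8.
€5067.2: truthful gives €911.2, deviation gives €0 → loss €911.2.
€5716.3: truthful gives €262.1, deviation gives €0 → loss €262.1.
€1834.3: same outcome either way → loss €0.
Maximum loss: €1341.6.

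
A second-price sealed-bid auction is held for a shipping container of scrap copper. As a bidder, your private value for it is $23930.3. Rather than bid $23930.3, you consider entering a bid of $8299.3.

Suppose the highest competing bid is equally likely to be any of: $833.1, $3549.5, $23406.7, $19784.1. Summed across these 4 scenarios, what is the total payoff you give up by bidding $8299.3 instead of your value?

$4669.8

The deviation costs you only when the competing bid falls strictly between $8299.3 and $23930.3; elsewhere both bids give the same outcome.
$833.1: outcomes coincide → loss $0.
$3549.5: outcomes coincide → loss $0.
$23406.7: truthful payoff $523.6, deviation payoff $0 → loss $523.6.
$19784.1: truthful payoff $4146.2, deviation payoff $0 → loss $4146.2.
Total loss = $523.6 + $4146.2 = $4669.8.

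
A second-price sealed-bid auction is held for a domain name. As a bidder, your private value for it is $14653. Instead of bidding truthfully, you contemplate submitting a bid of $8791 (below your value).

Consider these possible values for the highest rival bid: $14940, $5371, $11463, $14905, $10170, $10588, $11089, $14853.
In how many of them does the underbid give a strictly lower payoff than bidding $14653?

4

The deviation hurts exactly when the highest competing bid lies strictly between $8791 and $14653 — underbidding then forfeits a profitable win.
$14940: above both → same outcome either way.
$5371: below both → same outcome either way.
$11463: inside the interval → strictly worse (loss $3190).
$14905: above both → same outcome either way.
$10170: inside the interval → strictly worse (loss $4483).
$10588: inside the interval → strictly worse (loss $4065).
$11089: inside the interval → strictly worse (loss $3564).
$14853: above both → same outcome either way.
Count: 4.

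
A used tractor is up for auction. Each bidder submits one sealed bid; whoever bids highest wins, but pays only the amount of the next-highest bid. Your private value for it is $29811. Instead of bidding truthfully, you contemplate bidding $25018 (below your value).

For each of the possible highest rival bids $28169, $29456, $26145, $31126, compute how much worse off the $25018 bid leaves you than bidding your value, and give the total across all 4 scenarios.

$5663

The deviation costs you only when the competing bid falls strictly between $25018 and $29811; elsewhere both bids give the same outcome.
$28169: truthful payoff $1642, deviation payoff $0 → loss $1642.
$29456: truthful payoff $355, deviation payoff $0 → loss $355.
$26145: truthful payoff $3666, deviation payoff $0 → loss $3666.
$31126: outcomes coincide → loss $0.
Total loss = $1642 + $355 + $3666 = $5663.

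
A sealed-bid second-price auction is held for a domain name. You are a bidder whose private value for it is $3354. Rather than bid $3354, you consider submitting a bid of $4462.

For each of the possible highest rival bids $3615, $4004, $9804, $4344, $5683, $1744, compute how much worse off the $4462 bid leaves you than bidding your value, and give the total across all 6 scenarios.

The deviation costs you only when the competing bid falls strictly between $3354 and $4462; elsewhere both bids give the same outcome.
$3615: truthful payoff $0, deviation payoff −$261 → loss $261.
$4004: truthful payoff $0, deviation payoff −$650 → loss $650.
$9804: outcomes coincide → loss $0.
$4344: truthful payoff $0, deviation payoff −$990 → loss $990.
$5683: outcomes coincide → loss $0.
$1744: outcomes coincide → loss $0.
Total loss = $261 + $650 + $990 = $1901.
Truthful bidding weakly dominates here: raising your bid can only win items priced above your value, and lowering it can only forfeit items priced below.

$1901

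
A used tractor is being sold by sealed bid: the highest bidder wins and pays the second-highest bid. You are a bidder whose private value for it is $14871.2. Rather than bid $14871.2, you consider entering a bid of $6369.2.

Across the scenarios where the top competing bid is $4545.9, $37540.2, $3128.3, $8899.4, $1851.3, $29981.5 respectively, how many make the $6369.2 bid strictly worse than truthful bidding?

1

The deviation hurts exactly when the highest competing bid lies strictly between $6369.2 and $14871.2 — underbidding then forfeits a profitable win.
$4545.9: below both → same outcome either way.
$37540.2: above both → same outcome either way.
$3128.3: below both → same outcome either way.
$8899.4: inside the interval → strictly worse (loss $5971.8).
$1851.3: below both → same outcome either way.
$29981.5: above both → same outcome either way.
Count: 1.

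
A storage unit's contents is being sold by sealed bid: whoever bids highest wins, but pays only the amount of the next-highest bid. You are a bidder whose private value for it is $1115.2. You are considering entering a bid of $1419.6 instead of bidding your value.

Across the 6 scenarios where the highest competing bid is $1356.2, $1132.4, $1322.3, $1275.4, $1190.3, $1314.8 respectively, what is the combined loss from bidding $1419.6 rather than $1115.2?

$900.2

The deviation costs you only when the competing bid falls strictly between $1115.2 and $1419.6; elsewhere both bids give the same outcome.
$1356.2: truthful payoff $0, deviation payoff −$241 → loss $241.
$1132.4: truthful payoff $0, deviation payoff −$17.2 → loss $17.2.
$1322.3: truthful payoff $0, deviation payoff −$207.1 → loss $207.1.
$1275.4: truthful payoff $0, deviation payoff −$160.2 → loss $160.2.
$1190.3: truthful payoff $0, deviation payoff −$75.1 → loss $75.1.
$1314.8: truthful payoff $0, deviation payoff −$199.6 → loss $199.6.
Total loss = $241 + $17.2 + $207.1 + $160.2 + $75.1 + $199.6 = $900.2.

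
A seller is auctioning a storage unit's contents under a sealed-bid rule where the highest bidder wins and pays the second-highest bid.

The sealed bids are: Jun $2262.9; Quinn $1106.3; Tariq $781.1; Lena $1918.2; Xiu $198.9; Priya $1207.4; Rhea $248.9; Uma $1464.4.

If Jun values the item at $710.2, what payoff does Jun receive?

Highest bid: Jun at $2262.9, so Jun wins.
Second-highest bid: Lena at $1918.2 — that is the price the winner pays.
Jun's payoff = value − price = $710.2 − $1918.2 = −$1208.

−$1208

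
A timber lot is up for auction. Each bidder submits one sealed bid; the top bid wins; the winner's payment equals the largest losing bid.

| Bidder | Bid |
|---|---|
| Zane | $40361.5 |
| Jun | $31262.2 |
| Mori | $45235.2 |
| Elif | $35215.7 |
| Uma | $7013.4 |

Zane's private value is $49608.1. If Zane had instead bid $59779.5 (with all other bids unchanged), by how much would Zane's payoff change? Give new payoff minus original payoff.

$4372.9

The highest bid among the other bidders is $45235.2; Zane's bid doesn't change that.
Original bid $40361.5: Zane is not highest (top rival bid is $45235.2); payoff $0.
Alternative bid $59779.5: Zane is highest, pays the top rival bid $45235.2; payoff $49608.1 − $45235.2 = $4372.9.
Change in payoff = $4372.9 − ($0) = $4372.9.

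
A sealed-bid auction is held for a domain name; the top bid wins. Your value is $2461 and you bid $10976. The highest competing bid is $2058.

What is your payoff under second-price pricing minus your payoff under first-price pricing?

$8918

You have the highest bid, so you win under either rule.
Second-price: pay $2058 → payoff $403.
First-price: pay your own bid $10976 → payoff −$8515.
Difference = $403 − (−$8515) = $8918.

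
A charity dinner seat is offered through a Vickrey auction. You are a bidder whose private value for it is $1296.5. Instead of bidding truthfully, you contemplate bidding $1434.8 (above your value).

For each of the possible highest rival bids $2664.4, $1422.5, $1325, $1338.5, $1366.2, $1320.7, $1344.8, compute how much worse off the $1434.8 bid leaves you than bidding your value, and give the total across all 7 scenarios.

The deviation costs you only when the competing bid falls strictly between $1296.5 and $1434.8; elsewhere both bids give the same outcome.
$2664.4: outcomes coincide → loss $0.
$1422.5: truthful payoff $0, deviation payoff −$126 → loss $126.
$1325: truthful payoff $0, deviation payoff −$28.5 → loss $28.5.
$1338.5: truthful payoff $0, deviation payoff −$42 → loss $42.
$1366.2: truthful payoff $0, deviation payoff −$69.7 → loss $69.7.
$1320.7: truthful payoff $0, deviation payoff −$24.2 → loss $24.2.
$1344.8: truthful payoff $0, deviation payoff −$48.3 → loss $48.3.
Total loss = $126 + $28.5 + $42 + $69.7 + $24.2 + $48.3 = $338.7.

$338.7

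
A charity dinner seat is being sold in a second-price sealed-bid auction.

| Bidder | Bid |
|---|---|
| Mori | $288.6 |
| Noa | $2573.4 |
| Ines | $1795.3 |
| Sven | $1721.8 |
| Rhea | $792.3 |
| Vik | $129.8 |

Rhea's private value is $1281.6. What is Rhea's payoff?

$0

Highest bid: Noa at $2573.4, so Noa wins.
Second-highest bid: Ines at $1795.3 — that is the price the winner pays.
Rhea did not win, so Rhea pays nothing and receives nothing: payoff $0.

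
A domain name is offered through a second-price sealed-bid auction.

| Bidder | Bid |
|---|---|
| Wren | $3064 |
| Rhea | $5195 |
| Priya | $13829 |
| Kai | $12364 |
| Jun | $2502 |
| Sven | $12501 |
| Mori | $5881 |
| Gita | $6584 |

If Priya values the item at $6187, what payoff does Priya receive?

−$6314

Highest bid: Priya at $13829, so Priya wins.
Second-highest bid: Sven at $12501 — that is the price the winner pays.
Priya's payoff = value − price = $6187 − $12501 = −$6314.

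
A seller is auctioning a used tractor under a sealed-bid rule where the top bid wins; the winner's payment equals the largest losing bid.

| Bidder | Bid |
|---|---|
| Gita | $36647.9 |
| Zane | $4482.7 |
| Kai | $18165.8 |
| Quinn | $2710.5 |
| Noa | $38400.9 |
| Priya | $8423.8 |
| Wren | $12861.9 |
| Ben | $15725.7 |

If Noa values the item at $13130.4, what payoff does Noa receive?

Highest bid: Noa at $38400.9, so Noa wins.
Second-highest bid: Gita at $36647.9 — that is the price the winner pays.
Noa's payoff = value − price = $13130.4 − $36647.9 = −$23517.5.

−$23517.5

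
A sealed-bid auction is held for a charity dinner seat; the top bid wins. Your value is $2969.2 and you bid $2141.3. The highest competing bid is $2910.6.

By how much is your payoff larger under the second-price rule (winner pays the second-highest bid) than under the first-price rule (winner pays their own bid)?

Your bid $2141.3 is below $2910.6, so you lose under either rule.
Payoff is $0 in both cases; difference = $0.

$0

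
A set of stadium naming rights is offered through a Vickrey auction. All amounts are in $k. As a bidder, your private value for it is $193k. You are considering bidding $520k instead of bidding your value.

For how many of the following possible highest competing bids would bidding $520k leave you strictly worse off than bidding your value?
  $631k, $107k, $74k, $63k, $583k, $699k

0

The deviation hurts exactly when the highest competing bid lies strictly between $193k and $520k — overbidding then wins at a price above your value.
$631k: above both → same outcome either way.
$107k: below both → same outcome either way.
$74k: below both → same outcome either way.
$63k: below both → same outcome either way.
$583k: above both → same outcome either way.
$699k: above both → same outcome either way.
Count: 0.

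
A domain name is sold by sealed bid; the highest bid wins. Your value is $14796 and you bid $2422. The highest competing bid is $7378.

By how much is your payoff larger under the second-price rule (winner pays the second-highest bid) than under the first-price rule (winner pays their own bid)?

$0

Your bid $2422 is below $7378, so you lose under either rule.
Payoff is $0 in both cases; difference = $0.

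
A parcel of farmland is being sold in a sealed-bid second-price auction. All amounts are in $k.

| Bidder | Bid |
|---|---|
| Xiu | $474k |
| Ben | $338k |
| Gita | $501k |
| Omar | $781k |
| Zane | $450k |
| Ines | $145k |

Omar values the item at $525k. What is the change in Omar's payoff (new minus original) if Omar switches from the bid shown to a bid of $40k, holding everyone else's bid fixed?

The highest bid among the other bidders is $501k; Omar's bid doesn't change that.
Original bid $781k: Omar is highest, pays the top rival bid $501k; payoff $525k − $501k = $24k.
Alternative bid $40k: Omar is not highest (top rival bid is $501k); payoff $0k.
Change in payoff = $0k − ($24k) = −$24k.

−$24k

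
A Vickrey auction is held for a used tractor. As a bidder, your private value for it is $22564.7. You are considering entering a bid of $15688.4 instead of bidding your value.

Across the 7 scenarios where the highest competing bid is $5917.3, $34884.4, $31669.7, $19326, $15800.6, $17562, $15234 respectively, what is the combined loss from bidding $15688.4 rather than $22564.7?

$15005.5

The deviation costs you only when the competing bid falls strictly between $15688.4 and $22564.7; elsewhere both bids give the same outcome.
$5917.3: outcomes coincide → loss $0.
$34884.4: outcomes coincide → loss $0.
$31669.7: outcomes coincide → loss $0.
$19326: truthful payoff $3238.7, deviation payoff $0 → loss $3238.7.
$15800.6: truthful payoff $6764.1, deviation payoff $0 → loss $6764.1.
$17562: truthful payoff $5002.7, deviation payoff $0 → loss $5002.7.
$15234: outcomes coincide → loss $0.
Total loss = $3238.7 + $6764.1 + $5002.7 = $15005.5.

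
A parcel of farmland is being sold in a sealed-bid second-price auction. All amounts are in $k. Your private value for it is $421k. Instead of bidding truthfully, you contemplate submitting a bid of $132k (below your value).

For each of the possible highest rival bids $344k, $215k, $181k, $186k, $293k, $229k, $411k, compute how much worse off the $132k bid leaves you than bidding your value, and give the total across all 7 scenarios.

The deviation costs you only when the competing bid falls strictly between $132k and $421k; elsewhere both bids give the same outcome.
$344k: truthful payoff $77k, deviation payoff $0k → loss $77k.
$215k: truthful payoff $206k, deviation payoff $0k → loss $206k.
$181k: truthful payoff $240k, deviation payoff $0k → loss $240k.
$186k: truthful payoff $235k, deviation payoff $0k → loss $235k.
$293k: truthful payoff $128k, deviation payoff $0k → loss $128k.
$229k: truthful payoff $192k, deviation payoff $0k → loss $192k.
$411k: truthful payoff $10k, deviation payoff $0k → loss $10k.
Total loss = $77k + $206k + $240k + $235k + $128k + $192k + $10k = $1088k.

$1088k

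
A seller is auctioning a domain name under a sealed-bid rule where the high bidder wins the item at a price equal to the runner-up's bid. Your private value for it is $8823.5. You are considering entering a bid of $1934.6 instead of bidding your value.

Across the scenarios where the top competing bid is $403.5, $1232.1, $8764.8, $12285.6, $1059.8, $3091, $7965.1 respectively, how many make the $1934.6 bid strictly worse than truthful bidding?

The deviation hurts exactly when the highest competing bid lies strictly between $1934.6 and $8823.5 — underbidding then forfeits a profitable win.
$403.5: below both → same outcome either way.
$1232.1: below both → same outcome either way.
$8764.8: inside the interval → strictly worse (loss $58.7).
$12285.6: above both → same outcome either way.
$1059.8: below both → same outcome either way.
$3091: inside the interval → strictly worse (loss $5732.5).
$7965.1: inside the interval → strictly worse (loss $858.4).
Count: 3.

3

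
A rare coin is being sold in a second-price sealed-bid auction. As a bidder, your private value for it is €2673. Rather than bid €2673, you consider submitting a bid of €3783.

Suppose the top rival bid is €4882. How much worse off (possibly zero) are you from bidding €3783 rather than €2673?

Bidding your value €2673: you lose (since €2673 < €4882). Payoff €0.
Bidding €3783: you lose. Payoff €0.
Difference = €0 − €0 = €0; both bids lead to the same outcome because the competing bid is above both your value and your alternative bid.
In a second-price auction your bid sets only whether you win, not what you pay, so bidding your true value is weakly dominant.

€0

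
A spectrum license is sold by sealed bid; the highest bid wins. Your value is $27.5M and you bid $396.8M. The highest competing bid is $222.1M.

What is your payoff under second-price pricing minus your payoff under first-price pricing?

$174.7M

You have the highest bid, so you win under either rule.
Second-price: pay $222.1M → payoff −$194.6M.
First-price: pay your own bid $396.8M → payoff −$369.3M.
Difference = −$194.6M − (−$369.3M) = $174.7M.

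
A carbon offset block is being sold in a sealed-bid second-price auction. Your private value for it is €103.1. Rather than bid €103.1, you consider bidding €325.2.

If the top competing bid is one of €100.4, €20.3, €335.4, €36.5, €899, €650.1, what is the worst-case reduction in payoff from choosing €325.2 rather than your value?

€100.4: same outcome either way → loss €0.
€20.3: same outcome either way → loss €0.
€335.4: same outcome either way → loss €0.
€36.5: same outcome either way → loss €0.
€899: same outcome either way → loss €0.
€650.1: same outcome either way → loss €0.
Maximum loss: €0.

€0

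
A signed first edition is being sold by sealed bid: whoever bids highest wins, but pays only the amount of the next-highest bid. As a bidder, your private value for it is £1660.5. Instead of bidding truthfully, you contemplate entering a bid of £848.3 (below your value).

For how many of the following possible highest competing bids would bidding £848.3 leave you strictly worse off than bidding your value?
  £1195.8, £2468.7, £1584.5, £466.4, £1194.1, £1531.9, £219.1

The deviation hurts exactly when the highest competing bid lies strictly between £848.3 and £1660.5 — underbidding then forfeits a profitable win.
£1195.8: inside the interval → strictly worse (loss £464.7).
£2468.7: above both → same outcome either way.
£1584.5: inside the interval → strictly worse (loss £76).
£466.4: below both → same outcome either way.
£1194.1: inside the interval → strictly worse (loss £466.4).
£1531.9: inside the interval → strictly worse (loss £128.6).
£219.1: below both → same outcome either way.
Count: 4.

4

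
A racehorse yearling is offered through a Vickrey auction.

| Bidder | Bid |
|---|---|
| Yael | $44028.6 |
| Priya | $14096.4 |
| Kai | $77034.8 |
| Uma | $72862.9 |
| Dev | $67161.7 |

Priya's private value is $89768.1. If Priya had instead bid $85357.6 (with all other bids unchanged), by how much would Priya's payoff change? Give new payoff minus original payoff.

$12733.3

The highest bid among the other bidders is $77034.8; Priya's bid doesn't change that.
Original bid $14096.4: Priya is not highest (top rival bid is $77034.8); payoff $0.
Alternative bid $85357.6: Priya is highest, pays the top rival bid $77034.8; payoff $89768.1 − $77034.8 = $12733.3.
Change in payoff = $12733.3 − ($0) = $12733.3.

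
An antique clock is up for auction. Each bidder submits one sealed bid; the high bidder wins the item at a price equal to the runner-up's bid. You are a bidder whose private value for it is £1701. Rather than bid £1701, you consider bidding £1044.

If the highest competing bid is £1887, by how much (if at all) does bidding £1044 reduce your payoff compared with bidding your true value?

Bidding your value £1701: you lose (since £1701 < £1887). Payoff £0.
Bidding £1044: you lose. Payoff £0.
Difference = £0 − £0 = £0; both bids lead to the same outcome because the competing bid is above both your value and your alternative bid.

£0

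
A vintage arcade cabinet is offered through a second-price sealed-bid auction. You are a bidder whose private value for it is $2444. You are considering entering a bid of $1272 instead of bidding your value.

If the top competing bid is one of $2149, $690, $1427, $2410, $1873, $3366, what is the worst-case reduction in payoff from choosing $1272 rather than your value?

$1017

$2149: truthful gives $295, deviation gives $0 → loss $295.
$690: same outcome either way → loss $0.
$1427: truthful gives $1017, deviation gives $0 → loss $1017.
$2410: truthful gives $34, deviation gives $0 → loss $34.
$1873: truthful gives $571, deviation gives $0 → loss $571.
$3366: same outcome either way → loss $0.
Maximum loss: $1017.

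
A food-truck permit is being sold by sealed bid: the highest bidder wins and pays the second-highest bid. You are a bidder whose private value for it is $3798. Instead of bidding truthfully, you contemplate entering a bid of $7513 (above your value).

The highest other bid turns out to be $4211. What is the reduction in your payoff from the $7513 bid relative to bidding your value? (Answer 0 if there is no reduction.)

$413

Bidding your value $3798: you lose (since $3798 < $4211). Payoff $0.
Bidding $7513: you win and pay $4211. Payoff $3798 − $4211 = −$413.
The competing bid $4211 lies between your value and your inflated bid, so overbidding wins an item priced above your value.
Loss from deviating = $0 − (−$413) = $413.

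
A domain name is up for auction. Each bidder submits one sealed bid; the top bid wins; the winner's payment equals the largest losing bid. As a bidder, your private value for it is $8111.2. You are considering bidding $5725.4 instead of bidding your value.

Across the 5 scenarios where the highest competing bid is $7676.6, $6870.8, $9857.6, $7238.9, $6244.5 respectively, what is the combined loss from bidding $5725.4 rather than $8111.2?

The deviation costs you only when the competing bid falls strictly between $5725.4 and $8111.2; elsewhere both bids give the same outcome.
$7676.6: truthful payoff $434.6, deviation payoff $0 → loss $434.6.
$6870.8: truthful payoff $1240.4, deviation payoff $0 → loss $1240.4.
$9857.6: outcomes coincide → loss $0.
$7238.9: truthful payoff $872.3, deviation payoff $0 → loss $872.3.
$6244.5: truthful payoff $1866.7, deviation payoff $0 → loss $1866.7.
Total loss = $434.6 + $1240.4 + $872.3 + $1866.7 = $4414.
Because the price is fixed by the runner-up's bid, deviating from your value can only change a good outcome into a bad one — never the reverse.

$4414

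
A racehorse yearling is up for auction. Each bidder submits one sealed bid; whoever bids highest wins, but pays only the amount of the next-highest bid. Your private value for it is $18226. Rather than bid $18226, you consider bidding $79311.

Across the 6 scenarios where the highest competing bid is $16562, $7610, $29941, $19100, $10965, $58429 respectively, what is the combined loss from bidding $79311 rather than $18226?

$52792

The deviation costs you only when the competing bid falls strictly between $18226 and $79311; elsewhere both bids give the same outcome.
$16562: outcomes coincide → loss $0.
$7610: outcomes coincide → loss $0.
$29941: truthful payoff $0, deviation payoff −$11715 → loss $11715.
$19100: truthful payoff $0, deviation payoff −$874 → loss $874.
$10965: outcomes coincide → loss $0.
$58429: truthful payoff $0, deviation payoff −$40203 → loss $40203.
Total loss = $11715 + $874 + $40203 = $52792.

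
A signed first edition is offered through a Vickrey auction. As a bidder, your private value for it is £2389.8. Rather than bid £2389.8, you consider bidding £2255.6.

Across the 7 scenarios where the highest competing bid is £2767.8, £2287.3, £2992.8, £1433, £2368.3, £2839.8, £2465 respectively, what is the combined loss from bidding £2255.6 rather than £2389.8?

£124

The deviation costs you only when the competing bid falls strictly between £2255.6 and £2389.8; elsewhere both bids give the same outcome.
£2767.8: outcomes coincide → loss £0.
£2287.3: truthful payoff £102.5, deviation payoff £0 → loss £102.5.
£2992.8: outcomes coincide → loss £0.
£1433: outcomes coincide → loss £0.
£2368.3: truthful payoff £21.5, deviation payoff £0 → loss £21.5.
£2839.8: outcomes coincide → loss £0.
£2465: outcomes coincide → loss £0.
Total loss = £102.5 + £21.5 = £124.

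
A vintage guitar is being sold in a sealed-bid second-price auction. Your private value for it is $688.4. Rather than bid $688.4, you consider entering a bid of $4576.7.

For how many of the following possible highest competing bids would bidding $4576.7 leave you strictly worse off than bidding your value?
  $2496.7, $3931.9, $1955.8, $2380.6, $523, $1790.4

5

The deviation hurts exactly when the highest competing bid lies strictly between $688.4 and $4576.7 — overbidding then wins at a price above your value.
$2496.7: inside the interval → strictly worse (loss $1808.3).
$3931.9: inside the interval → strictly worse (loss $3243.5).
$1955.8: inside the interval → strictly worse (loss $1267.4).
$2380.6: inside the interval → strictly worse (loss $1692.2).
$523: below both → same outcome either way.
$1790.4: inside the interval → strictly worse (loss $1102).
Count: 5.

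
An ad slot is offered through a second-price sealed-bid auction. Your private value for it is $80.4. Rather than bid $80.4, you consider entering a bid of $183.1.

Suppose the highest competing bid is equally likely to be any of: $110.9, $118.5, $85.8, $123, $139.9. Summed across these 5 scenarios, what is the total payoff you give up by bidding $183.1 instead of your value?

The deviation costs you only when the competing bid falls strictly between $80.4 and $183.1; elsewhere both bids give the same outcome.
$110.9: truthful payoff $0, deviation payoff −$30.5 → loss $30.5.
$118.5: truthful payoff $0, deviation payoff −$38.1 → loss $38.1.
$85.8: truthful payoff $0, deviation payoff −$5.4 → loss $5.4.
$123: truthful payoff $0, deviation payoff −$42.6 → loss $42.6.
$139.9: truthful payoff $0, deviation payoff −$59.5 → loss $59.5.
Total loss = $30.5 + $38.1 + $5.4 + $42.6 + $59.5 = $176.1.
In a second-price auction your bid sets only whether you win, not what you pay, so bidding your true value is weakly dominant.

$176.1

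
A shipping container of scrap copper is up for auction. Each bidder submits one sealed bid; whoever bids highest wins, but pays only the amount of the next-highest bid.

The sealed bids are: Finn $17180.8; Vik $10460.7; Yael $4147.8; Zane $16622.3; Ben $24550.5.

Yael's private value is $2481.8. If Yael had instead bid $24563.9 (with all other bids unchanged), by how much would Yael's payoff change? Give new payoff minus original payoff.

The highest bid among the other bidders is $24550.5; Yael's bid doesn't change that.
Original bid $4147.8: Yael is not highest (top rival bid is $24550.5); payoff $0.
Alternative bid $24563.9: Yael is highest, pays the top rival bid $24550.5; payoff $2481.8 − $24550.5 = −$22068.7.
Change in payoff = −$22068.7 − ($0) = −$22068.7.

−$22068.7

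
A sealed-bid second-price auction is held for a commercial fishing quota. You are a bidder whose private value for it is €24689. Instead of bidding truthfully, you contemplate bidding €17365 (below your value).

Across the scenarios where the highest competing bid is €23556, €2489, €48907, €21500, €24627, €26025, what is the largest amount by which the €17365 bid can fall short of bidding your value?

€3189

€23556: truthful gives €1133, deviation gives €0 → loss €1133.
€2489: same outcome either way → loss €0.
€48907: same outcome either way → loss €0.
€21500: truthful gives €3189, deviation gives €0 → loss €3189.
€24627: truthful gives €62, deviation gives €0 → loss €62.
€26025: same outcome either way → loss €0.
Maximum loss: €3189.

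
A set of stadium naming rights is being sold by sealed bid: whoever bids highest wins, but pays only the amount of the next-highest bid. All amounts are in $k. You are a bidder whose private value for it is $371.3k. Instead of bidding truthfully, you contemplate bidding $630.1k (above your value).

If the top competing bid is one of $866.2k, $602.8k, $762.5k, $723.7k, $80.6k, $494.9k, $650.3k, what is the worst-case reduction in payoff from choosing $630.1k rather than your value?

$231.5k

$866.2k: same outcome either way → loss $0k.
$602.8k: truthful gives $0k, deviation gives −$231.5k → loss $231.5k.
$762.5k: same outcome either way → loss $0k.
$723.7k: same outcome either way → loss $0k.
$80.6k: same outcome either way → loss $0k.
$494.9k: truthful gives $0k, deviation gives −$123.6k → loss $123.6k.
$650.3k: same outcome either way → loss $0k.
Maximum loss: $231.5k.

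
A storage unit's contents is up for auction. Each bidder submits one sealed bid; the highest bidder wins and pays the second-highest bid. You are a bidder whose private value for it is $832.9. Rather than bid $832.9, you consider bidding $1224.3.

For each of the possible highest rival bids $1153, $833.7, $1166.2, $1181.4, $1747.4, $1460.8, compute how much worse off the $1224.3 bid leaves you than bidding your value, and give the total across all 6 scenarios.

$1002.7

The deviation costs you only when the competing bid falls strictly between $832.9 and $1224.3; elsewhere both bids give the same outcome.
$1153: truthful payoff $0, deviation payoff −$320.1 → loss $320.1.
$833.7: truthful payoff $0, deviation payoff −$0.8 → loss $0.8.
$1166.2: truthful payoff $0, deviation payoff −$333.3 → loss $333.3.
$1181.4: truthful payoff $0, deviation payoff −$348.5 → loss $348.5.
$1747.4: outcomes coincide → loss $0.
$1460.8: outcomes coincide → loss $0.
Total loss = $320.1 + $0.8 + $333.3 + $348.5 = $1002.7.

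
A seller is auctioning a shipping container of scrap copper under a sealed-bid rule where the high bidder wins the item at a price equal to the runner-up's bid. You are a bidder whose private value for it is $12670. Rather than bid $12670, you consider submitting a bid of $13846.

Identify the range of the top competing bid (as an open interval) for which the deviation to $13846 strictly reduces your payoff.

($12670, $13846)

If the competing bid is below $12670, both bids win at the same price — no difference.
If it is above $13846, both bids lose — no difference.
If it lies strictly between $12670 and $13846, bidding your value loses (payoff 0) while bidding $13846 wins at a price above your value (payoff negative).
So the deviation strictly hurts on the open interval ($12670, $13846).
Because the price is fixed by the runner-up's bid, deviating from your value can only change a good outcome into a bad one — never the reverse.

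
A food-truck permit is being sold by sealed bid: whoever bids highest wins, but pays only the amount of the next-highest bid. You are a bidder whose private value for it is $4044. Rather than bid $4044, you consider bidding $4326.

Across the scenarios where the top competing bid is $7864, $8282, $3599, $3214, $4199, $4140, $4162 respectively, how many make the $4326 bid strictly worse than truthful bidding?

The deviation hurts exactly when the highest competing bid lies strictly between $4044 and $4326 — overbidding then wins at a price above your value.
$7864: above both → same outcome either way.
$8282: above both → same outcome either way.
$3599: below both → same outcome either way.
$3214: below both → same outcome either way.
$4199: inside the interval → strictly worse (loss $155).
$4140: inside the interval → strictly worse (loss $96).
$4162: inside the interval → strictly worse (loss $118).
Count: 3.

3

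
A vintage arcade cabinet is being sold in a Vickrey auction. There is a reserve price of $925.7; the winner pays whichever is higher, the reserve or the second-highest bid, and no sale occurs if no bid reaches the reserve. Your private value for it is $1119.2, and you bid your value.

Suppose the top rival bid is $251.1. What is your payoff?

$193.5

Your bid $1119.2 is the highest and exceeds the reserve.
Price = max(second-highest bid, reserve) = max($251.1, $925.7) = $925.7.
Payoff = $1119.2 − $925.7 = $193.5.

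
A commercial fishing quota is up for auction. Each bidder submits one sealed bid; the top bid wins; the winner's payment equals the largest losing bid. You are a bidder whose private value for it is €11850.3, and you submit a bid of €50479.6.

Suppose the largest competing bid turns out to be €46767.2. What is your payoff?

−€34916.9

Your bid €50479.6 exceeds the highest competing bid €46767.2, so you win.
In a second-price auction the winner pays the second-highest bid, €46767.2.
Payoff = value − price = €11850.3 − €46767.2 = −€34916.9.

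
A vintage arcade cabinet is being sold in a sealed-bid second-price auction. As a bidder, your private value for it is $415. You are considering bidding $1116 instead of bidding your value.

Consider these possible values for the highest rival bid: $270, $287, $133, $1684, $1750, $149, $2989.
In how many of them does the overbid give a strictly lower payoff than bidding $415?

The deviation hurts exactly when the highest competing bid lies strictly between $415 and $1116 — overbidding then wins at a price above your value.
$270: below both → same outcome either way.
$287: below both → same outcome either way.
$133: below both → same outcome either way.
$1684: above both → same outcome either way.
$1750: above both → same outcome either way.
$149: below both → same outcome either way.
$2989: above both → same outcome either way.
Count: 0.

0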